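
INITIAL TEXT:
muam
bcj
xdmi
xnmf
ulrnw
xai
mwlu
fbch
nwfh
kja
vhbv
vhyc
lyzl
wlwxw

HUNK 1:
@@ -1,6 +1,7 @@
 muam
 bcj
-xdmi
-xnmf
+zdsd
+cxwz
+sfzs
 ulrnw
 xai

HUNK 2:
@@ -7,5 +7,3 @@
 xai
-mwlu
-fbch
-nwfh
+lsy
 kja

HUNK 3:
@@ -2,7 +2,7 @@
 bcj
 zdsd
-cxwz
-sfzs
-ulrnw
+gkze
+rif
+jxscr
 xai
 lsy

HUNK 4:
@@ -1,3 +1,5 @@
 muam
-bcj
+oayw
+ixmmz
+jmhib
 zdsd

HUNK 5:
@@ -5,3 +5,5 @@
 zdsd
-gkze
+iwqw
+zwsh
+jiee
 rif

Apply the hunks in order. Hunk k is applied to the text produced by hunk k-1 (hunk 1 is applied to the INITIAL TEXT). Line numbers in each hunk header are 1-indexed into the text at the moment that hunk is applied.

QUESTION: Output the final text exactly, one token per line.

Hunk 1: at line 1 remove [xdmi,xnmf] add [zdsd,cxwz,sfzs] -> 15 lines: muam bcj zdsd cxwz sfzs ulrnw xai mwlu fbch nwfh kja vhbv vhyc lyzl wlwxw
Hunk 2: at line 7 remove [mwlu,fbch,nwfh] add [lsy] -> 13 lines: muam bcj zdsd cxwz sfzs ulrnw xai lsy kja vhbv vhyc lyzl wlwxw
Hunk 3: at line 2 remove [cxwz,sfzs,ulrnw] add [gkze,rif,jxscr] -> 13 lines: muam bcj zdsd gkze rif jxscr xai lsy kja vhbv vhyc lyzl wlwxw
Hunk 4: at line 1 remove [bcj] add [oayw,ixmmz,jmhib] -> 15 lines: muam oayw ixmmz jmhib zdsd gkze rif jxscr xai lsy kja vhbv vhyc lyzl wlwxw
Hunk 5: at line 5 remove [gkze] add [iwqw,zwsh,jiee] -> 17 lines: muam oayw ixmmz jmhib zdsd iwqw zwsh jiee rif jxscr xai lsy kja vhbv vhyc lyzl wlwxw

Answer: muam
oayw
ixmmz
jmhib
zdsd
iwqw
zwsh
jiee
rif
jxscr
xai
lsy
kja
vhbv
vhyc
lyzl
wlwxw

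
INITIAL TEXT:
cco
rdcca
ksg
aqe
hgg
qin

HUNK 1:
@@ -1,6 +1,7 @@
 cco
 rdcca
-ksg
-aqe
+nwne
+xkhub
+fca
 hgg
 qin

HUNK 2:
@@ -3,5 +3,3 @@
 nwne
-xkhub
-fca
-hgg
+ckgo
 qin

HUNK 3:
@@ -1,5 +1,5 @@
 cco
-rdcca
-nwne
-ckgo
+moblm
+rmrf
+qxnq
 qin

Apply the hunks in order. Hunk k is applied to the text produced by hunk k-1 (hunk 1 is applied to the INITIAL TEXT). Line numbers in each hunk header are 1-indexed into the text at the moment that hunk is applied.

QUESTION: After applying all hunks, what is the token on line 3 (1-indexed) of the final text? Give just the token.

Answer: rmrf

Derivation:
Hunk 1: at line 1 remove [ksg,aqe] add [nwne,xkhub,fca] -> 7 lines: cco rdcca nwne xkhub fca hgg qin
Hunk 2: at line 3 remove [xkhub,fca,hgg] add [ckgo] -> 5 lines: cco rdcca nwne ckgo qin
Hunk 3: at line 1 remove [rdcca,nwne,ckgo] add [moblm,rmrf,qxnq] -> 5 lines: cco moblm rmrf qxnq qin
Final line 3: rmrf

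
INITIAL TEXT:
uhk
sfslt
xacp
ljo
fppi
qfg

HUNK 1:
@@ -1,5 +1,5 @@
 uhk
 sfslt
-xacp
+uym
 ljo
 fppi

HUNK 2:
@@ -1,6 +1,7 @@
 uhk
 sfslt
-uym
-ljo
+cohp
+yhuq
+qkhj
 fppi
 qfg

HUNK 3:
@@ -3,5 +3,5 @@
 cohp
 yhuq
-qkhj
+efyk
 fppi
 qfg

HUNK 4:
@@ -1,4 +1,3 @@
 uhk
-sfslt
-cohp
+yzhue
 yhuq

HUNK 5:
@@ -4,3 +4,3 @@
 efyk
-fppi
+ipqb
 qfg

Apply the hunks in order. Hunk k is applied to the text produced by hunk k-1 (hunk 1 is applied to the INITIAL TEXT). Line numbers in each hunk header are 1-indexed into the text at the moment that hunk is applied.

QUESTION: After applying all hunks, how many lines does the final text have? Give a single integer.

Hunk 1: at line 1 remove [xacp] add [uym] -> 6 lines: uhk sfslt uym ljo fppi qfg
Hunk 2: at line 1 remove [uym,ljo] add [cohp,yhuq,qkhj] -> 7 lines: uhk sfslt cohp yhuq qkhj fppi qfg
Hunk 3: at line 3 remove [qkhj] add [efyk] -> 7 lines: uhk sfslt cohp yhuq efyk fppi qfg
Hunk 4: at line 1 remove [sfslt,cohp] add [yzhue] -> 6 lines: uhk yzhue yhuq efyk fppi qfg
Hunk 5: at line 4 remove [fppi] add [ipqb] -> 6 lines: uhk yzhue yhuq efyk ipqb qfg
Final line count: 6

Answer: 6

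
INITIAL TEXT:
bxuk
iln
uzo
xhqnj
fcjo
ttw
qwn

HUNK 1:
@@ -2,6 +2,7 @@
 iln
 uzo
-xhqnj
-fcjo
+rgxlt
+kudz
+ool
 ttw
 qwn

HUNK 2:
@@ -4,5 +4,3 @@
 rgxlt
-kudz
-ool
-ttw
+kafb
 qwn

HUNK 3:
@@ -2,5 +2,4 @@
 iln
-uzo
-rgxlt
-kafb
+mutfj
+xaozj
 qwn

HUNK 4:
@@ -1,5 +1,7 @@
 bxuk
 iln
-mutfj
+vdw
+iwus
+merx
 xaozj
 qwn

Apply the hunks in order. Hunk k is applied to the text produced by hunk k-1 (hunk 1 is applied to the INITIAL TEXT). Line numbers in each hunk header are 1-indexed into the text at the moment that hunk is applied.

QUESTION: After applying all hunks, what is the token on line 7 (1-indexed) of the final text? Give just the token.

Answer: qwn

Derivation:
Hunk 1: at line 2 remove [xhqnj,fcjo] add [rgxlt,kudz,ool] -> 8 lines: bxuk iln uzo rgxlt kudz ool ttw qwn
Hunk 2: at line 4 remove [kudz,ool,ttw] add [kafb] -> 6 lines: bxuk iln uzo rgxlt kafb qwn
Hunk 3: at line 2 remove [uzo,rgxlt,kafb] add [mutfj,xaozj] -> 5 lines: bxuk iln mutfj xaozj qwn
Hunk 4: at line 1 remove [mutfj] add [vdw,iwus,merx] -> 7 lines: bxuk iln vdw iwus merx xaozj qwn
Final line 7: qwn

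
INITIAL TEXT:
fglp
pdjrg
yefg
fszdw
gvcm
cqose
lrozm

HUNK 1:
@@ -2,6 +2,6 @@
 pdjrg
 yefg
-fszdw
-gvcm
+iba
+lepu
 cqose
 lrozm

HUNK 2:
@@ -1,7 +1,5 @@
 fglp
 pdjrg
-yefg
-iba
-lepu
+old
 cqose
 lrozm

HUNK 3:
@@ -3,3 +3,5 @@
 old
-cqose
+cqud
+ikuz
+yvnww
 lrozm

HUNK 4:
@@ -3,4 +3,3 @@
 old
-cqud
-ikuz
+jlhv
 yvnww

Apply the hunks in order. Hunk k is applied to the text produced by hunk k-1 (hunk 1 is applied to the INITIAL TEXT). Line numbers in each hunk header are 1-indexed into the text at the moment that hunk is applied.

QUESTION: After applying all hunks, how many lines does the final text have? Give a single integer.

Answer: 6

Derivation:
Hunk 1: at line 2 remove [fszdw,gvcm] add [iba,lepu] -> 7 lines: fglp pdjrg yefg iba lepu cqose lrozm
Hunk 2: at line 1 remove [yefg,iba,lepu] add [old] -> 5 lines: fglp pdjrg old cqose lrozm
Hunk 3: at line 3 remove [cqose] add [cqud,ikuz,yvnww] -> 7 lines: fglp pdjrg old cqud ikuz yvnww lrozm
Hunk 4: at line 3 remove [cqud,ikuz] add [jlhv] -> 6 lines: fglp pdjrg old jlhv yvnww lrozm
Final line count: 6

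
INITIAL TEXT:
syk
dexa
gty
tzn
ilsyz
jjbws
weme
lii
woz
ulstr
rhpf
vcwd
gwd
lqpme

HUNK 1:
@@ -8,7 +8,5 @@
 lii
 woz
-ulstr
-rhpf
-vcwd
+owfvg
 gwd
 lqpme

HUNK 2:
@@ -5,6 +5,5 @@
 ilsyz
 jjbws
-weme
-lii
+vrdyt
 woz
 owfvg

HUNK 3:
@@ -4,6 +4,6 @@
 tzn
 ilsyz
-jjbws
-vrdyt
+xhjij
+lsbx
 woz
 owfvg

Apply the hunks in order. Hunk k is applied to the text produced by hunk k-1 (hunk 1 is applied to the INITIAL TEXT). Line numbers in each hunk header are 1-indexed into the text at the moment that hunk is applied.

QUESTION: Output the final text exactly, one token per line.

Hunk 1: at line 8 remove [ulstr,rhpf,vcwd] add [owfvg] -> 12 lines: syk dexa gty tzn ilsyz jjbws weme lii woz owfvg gwd lqpme
Hunk 2: at line 5 remove [weme,lii] add [vrdyt] -> 11 lines: syk dexa gty tzn ilsyz jjbws vrdyt woz owfvg gwd lqpme
Hunk 3: at line 4 remove [jjbws,vrdyt] add [xhjij,lsbx] -> 11 lines: syk dexa gty tzn ilsyz xhjij lsbx woz owfvg gwd lqpme

Answer: syk
dexa
gty
tzn
ilsyz
xhjij
lsbx
woz
owfvg
gwd
lqpme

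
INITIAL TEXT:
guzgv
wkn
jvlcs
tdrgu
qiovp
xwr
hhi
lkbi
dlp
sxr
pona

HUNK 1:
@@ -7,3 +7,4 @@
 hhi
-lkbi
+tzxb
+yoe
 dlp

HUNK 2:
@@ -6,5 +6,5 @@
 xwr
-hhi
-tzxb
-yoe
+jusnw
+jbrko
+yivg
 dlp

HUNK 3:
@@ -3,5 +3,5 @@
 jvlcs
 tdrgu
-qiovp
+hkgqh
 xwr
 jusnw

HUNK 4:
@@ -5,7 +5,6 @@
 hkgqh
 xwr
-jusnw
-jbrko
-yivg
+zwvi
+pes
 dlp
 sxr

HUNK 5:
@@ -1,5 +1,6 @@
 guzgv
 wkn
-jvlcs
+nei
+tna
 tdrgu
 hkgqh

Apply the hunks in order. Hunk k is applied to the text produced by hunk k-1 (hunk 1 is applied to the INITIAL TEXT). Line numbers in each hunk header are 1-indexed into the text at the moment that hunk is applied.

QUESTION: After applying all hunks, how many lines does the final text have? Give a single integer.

Hunk 1: at line 7 remove [lkbi] add [tzxb,yoe] -> 12 lines: guzgv wkn jvlcs tdrgu qiovp xwr hhi tzxb yoe dlp sxr pona
Hunk 2: at line 6 remove [hhi,tzxb,yoe] add [jusnw,jbrko,yivg] -> 12 lines: guzgv wkn jvlcs tdrgu qiovp xwr jusnw jbrko yivg dlp sxr pona
Hunk 3: at line 3 remove [qiovp] add [hkgqh] -> 12 lines: guzgv wkn jvlcs tdrgu hkgqh xwr jusnw jbrko yivg dlp sxr pona
Hunk 4: at line 5 remove [jusnw,jbrko,yivg] add [zwvi,pes] -> 11 lines: guzgv wkn jvlcs tdrgu hkgqh xwr zwvi pes dlp sxr pona
Hunk 5: at line 1 remove [jvlcs] add [nei,tna] -> 12 lines: guzgv wkn nei tna tdrgu hkgqh xwr zwvi pes dlp sxr pona
Final line count: 12

Answer: 12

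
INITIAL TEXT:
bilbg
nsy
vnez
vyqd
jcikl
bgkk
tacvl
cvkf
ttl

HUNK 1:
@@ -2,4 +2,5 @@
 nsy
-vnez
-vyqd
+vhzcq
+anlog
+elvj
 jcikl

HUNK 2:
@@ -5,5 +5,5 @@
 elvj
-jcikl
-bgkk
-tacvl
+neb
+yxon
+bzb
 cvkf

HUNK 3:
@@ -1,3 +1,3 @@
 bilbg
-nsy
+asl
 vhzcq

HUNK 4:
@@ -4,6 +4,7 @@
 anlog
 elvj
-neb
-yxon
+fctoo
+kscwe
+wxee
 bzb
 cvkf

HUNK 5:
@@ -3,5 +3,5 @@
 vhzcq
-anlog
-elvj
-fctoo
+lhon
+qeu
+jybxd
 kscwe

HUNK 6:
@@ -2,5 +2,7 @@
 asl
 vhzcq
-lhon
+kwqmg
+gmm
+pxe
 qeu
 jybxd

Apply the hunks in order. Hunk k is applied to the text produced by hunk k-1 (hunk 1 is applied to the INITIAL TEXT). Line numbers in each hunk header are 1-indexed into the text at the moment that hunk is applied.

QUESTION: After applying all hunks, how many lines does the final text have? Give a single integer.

Answer: 13

Derivation:
Hunk 1: at line 2 remove [vnez,vyqd] add [vhzcq,anlog,elvj] -> 10 lines: bilbg nsy vhzcq anlog elvj jcikl bgkk tacvl cvkf ttl
Hunk 2: at line 5 remove [jcikl,bgkk,tacvl] add [neb,yxon,bzb] -> 10 lines: bilbg nsy vhzcq anlog elvj neb yxon bzb cvkf ttl
Hunk 3: at line 1 remove [nsy] add [asl] -> 10 lines: bilbg asl vhzcq anlog elvj neb yxon bzb cvkf ttl
Hunk 4: at line 4 remove [neb,yxon] add [fctoo,kscwe,wxee] -> 11 lines: bilbg asl vhzcq anlog elvj fctoo kscwe wxee bzb cvkf ttl
Hunk 5: at line 3 remove [anlog,elvj,fctoo] add [lhon,qeu,jybxd] -> 11 lines: bilbg asl vhzcq lhon qeu jybxd kscwe wxee bzb cvkf ttl
Hunk 6: at line 2 remove [lhon] add [kwqmg,gmm,pxe] -> 13 lines: bilbg asl vhzcq kwqmg gmm pxe qeu jybxd kscwe wxee bzb cvkf ttl
Final line count: 13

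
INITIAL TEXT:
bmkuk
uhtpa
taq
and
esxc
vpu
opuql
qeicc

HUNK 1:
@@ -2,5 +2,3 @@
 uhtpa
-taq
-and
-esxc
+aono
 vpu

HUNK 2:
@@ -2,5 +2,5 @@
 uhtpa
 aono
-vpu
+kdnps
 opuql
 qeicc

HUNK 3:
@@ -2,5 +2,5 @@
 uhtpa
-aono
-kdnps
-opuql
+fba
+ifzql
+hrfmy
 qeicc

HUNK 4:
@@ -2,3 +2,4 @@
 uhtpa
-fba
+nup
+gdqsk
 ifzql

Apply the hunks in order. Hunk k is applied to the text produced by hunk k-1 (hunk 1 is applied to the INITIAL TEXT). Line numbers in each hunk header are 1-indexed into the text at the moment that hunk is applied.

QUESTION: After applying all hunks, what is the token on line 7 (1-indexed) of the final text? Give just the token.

Answer: qeicc

Derivation:
Hunk 1: at line 2 remove [taq,and,esxc] add [aono] -> 6 lines: bmkuk uhtpa aono vpu opuql qeicc
Hunk 2: at line 2 remove [vpu] add [kdnps] -> 6 lines: bmkuk uhtpa aono kdnps opuql qeicc
Hunk 3: at line 2 remove [aono,kdnps,opuql] add [fba,ifzql,hrfmy] -> 6 lines: bmkuk uhtpa fba ifzql hrfmy qeicc
Hunk 4: at line 2 remove [fba] add [nup,gdqsk] -> 7 lines: bmkuk uhtpa nup gdqsk ifzql hrfmy qeicc
Final line 7: qeicc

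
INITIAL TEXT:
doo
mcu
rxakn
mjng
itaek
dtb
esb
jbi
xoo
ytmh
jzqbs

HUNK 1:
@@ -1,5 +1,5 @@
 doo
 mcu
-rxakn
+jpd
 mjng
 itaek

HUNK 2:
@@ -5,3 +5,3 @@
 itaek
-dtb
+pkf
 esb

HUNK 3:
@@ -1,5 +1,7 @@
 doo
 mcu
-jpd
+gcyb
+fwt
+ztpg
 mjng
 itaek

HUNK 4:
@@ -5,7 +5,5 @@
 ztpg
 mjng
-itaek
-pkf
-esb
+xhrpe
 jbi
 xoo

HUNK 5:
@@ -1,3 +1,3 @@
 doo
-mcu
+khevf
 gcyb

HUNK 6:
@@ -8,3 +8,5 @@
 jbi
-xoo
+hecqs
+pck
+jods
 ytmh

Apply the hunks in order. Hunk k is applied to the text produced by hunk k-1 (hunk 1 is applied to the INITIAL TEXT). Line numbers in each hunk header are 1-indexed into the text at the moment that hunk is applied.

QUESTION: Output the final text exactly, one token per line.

Hunk 1: at line 1 remove [rxakn] add [jpd] -> 11 lines: doo mcu jpd mjng itaek dtb esb jbi xoo ytmh jzqbs
Hunk 2: at line 5 remove [dtb] add [pkf] -> 11 lines: doo mcu jpd mjng itaek pkf esb jbi xoo ytmh jzqbs
Hunk 3: at line 1 remove [jpd] add [gcyb,fwt,ztpg] -> 13 lines: doo mcu gcyb fwt ztpg mjng itaek pkf esb jbi xoo ytmh jzqbs
Hunk 4: at line 5 remove [itaek,pkf,esb] add [xhrpe] -> 11 lines: doo mcu gcyb fwt ztpg mjng xhrpe jbi xoo ytmh jzqbs
Hunk 5: at line 1 remove [mcu] add [khevf] -> 11 lines: doo khevf gcyb fwt ztpg mjng xhrpe jbi xoo ytmh jzqbs
Hunk 6: at line 8 remove [xoo] add [hecqs,pck,jods] -> 13 lines: doo khevf gcyb fwt ztpg mjng xhrpe jbi hecqs pck jods ytmh jzqbs

Answer: doo
khevf
gcyb
fwt
ztpg
mjng
xhrpe
jbi
hecqs
pck
jods
ytmh
jzqbs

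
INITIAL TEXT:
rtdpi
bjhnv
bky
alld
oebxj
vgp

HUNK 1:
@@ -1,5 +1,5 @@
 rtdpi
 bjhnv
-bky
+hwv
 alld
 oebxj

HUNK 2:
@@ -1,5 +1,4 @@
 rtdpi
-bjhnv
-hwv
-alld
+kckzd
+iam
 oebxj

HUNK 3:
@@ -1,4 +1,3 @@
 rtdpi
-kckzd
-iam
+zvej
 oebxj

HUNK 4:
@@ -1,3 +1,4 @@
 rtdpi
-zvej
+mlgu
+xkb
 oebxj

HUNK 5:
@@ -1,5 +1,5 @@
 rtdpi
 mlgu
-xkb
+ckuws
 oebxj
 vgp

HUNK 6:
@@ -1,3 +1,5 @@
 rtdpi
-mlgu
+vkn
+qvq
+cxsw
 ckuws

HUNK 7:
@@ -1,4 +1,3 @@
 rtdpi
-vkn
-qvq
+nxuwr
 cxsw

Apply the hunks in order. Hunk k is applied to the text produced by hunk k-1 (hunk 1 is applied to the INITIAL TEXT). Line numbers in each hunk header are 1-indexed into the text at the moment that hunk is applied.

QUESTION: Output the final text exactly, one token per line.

Hunk 1: at line 1 remove [bky] add [hwv] -> 6 lines: rtdpi bjhnv hwv alld oebxj vgp
Hunk 2: at line 1 remove [bjhnv,hwv,alld] add [kckzd,iam] -> 5 lines: rtdpi kckzd iam oebxj vgp
Hunk 3: at line 1 remove [kckzd,iam] add [zvej] -> 4 lines: rtdpi zvej oebxj vgp
Hunk 4: at line 1 remove [zvej] add [mlgu,xkb] -> 5 lines: rtdpi mlgu xkb oebxj vgp
Hunk 5: at line 1 remove [xkb] add [ckuws] -> 5 lines: rtdpi mlgu ckuws oebxj vgp
Hunk 6: at line 1 remove [mlgu] add [vkn,qvq,cxsw] -> 7 lines: rtdpi vkn qvq cxsw ckuws oebxj vgp
Hunk 7: at line 1 remove [vkn,qvq] add [nxuwr] -> 6 lines: rtdpi nxuwr cxsw ckuws oebxj vgp

Answer: rtdpi
nxuwr
cxsw
ckuws
oebxj
vgp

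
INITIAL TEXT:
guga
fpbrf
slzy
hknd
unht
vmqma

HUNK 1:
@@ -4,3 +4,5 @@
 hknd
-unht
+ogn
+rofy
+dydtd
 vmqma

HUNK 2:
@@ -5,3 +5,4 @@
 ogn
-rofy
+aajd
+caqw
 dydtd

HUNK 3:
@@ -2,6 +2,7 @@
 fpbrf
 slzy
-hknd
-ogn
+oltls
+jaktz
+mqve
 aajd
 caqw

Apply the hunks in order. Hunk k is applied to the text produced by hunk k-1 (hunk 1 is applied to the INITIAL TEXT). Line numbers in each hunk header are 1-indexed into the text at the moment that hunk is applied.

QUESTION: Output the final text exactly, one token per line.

Answer: guga
fpbrf
slzy
oltls
jaktz
mqve
aajd
caqw
dydtd
vmqma

Derivation:
Hunk 1: at line 4 remove [unht] add [ogn,rofy,dydtd] -> 8 lines: guga fpbrf slzy hknd ogn rofy dydtd vmqma
Hunk 2: at line 5 remove [rofy] add [aajd,caqw] -> 9 lines: guga fpbrf slzy hknd ogn aajd caqw dydtd vmqma
Hunk 3: at line 2 remove [hknd,ogn] add [oltls,jaktz,mqve] -> 10 lines: guga fpbrf slzy oltls jaktz mqve aajd caqw dydtd vmqma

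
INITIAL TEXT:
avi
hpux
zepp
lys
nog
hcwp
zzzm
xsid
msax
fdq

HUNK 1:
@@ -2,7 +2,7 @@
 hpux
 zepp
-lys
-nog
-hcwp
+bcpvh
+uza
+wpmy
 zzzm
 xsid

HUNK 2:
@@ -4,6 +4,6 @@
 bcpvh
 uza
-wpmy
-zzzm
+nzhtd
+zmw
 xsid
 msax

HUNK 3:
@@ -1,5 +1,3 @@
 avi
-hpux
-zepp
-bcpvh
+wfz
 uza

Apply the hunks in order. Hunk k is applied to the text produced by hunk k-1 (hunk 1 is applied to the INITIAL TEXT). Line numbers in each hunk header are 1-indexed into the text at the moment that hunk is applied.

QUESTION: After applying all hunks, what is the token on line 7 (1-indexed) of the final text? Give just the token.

Hunk 1: at line 2 remove [lys,nog,hcwp] add [bcpvh,uza,wpmy] -> 10 lines: avi hpux zepp bcpvh uza wpmy zzzm xsid msax fdq
Hunk 2: at line 4 remove [wpmy,zzzm] add [nzhtd,zmw] -> 10 lines: avi hpux zepp bcpvh uza nzhtd zmw xsid msax fdq
Hunk 3: at line 1 remove [hpux,zepp,bcpvh] add [wfz] -> 8 lines: avi wfz uza nzhtd zmw xsid msax fdq
Final line 7: msax

Answer: msax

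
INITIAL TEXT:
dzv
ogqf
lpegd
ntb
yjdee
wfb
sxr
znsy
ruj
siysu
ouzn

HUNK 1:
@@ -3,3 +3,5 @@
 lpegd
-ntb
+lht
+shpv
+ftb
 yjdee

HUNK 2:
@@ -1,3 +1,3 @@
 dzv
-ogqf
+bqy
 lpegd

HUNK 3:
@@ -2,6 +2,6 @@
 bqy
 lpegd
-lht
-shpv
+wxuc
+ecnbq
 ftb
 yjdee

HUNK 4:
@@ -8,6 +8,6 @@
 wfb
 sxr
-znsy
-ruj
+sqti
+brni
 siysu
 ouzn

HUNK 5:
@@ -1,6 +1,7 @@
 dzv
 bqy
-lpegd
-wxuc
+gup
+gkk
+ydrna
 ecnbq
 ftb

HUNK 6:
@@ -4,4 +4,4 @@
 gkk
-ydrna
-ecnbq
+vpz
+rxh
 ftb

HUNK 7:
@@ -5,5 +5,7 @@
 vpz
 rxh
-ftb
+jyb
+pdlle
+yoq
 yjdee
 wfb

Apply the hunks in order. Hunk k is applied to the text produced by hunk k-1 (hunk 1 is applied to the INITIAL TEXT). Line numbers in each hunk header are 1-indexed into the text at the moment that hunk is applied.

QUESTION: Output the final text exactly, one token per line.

Answer: dzv
bqy
gup
gkk
vpz
rxh
jyb
pdlle
yoq
yjdee
wfb
sxr
sqti
brni
siysu
ouzn

Derivation:
Hunk 1: at line 3 remove [ntb] add [lht,shpv,ftb] -> 13 lines: dzv ogqf lpegd lht shpv ftb yjdee wfb sxr znsy ruj siysu ouzn
Hunk 2: at line 1 remove [ogqf] add [bqy] -> 13 lines: dzv bqy lpegd lht shpv ftb yjdee wfb sxr znsy ruj siysu ouzn
Hunk 3: at line 2 remove [lht,shpv] add [wxuc,ecnbq] -> 13 lines: dzv bqy lpegd wxuc ecnbq ftb yjdee wfb sxr znsy ruj siysu ouzn
Hunk 4: at line 8 remove [znsy,ruj] add [sqti,brni] -> 13 lines: dzv bqy lpegd wxuc ecnbq ftb yjdee wfb sxr sqti brni siysu ouzn
Hunk 5: at line 1 remove [lpegd,wxuc] add [gup,gkk,ydrna] -> 14 lines: dzv bqy gup gkk ydrna ecnbq ftb yjdee wfb sxr sqti brni siysu ouzn
Hunk 6: at line 4 remove [ydrna,ecnbq] add [vpz,rxh] -> 14 lines: dzv bqy gup gkk vpz rxh ftb yjdee wfb sxr sqti brni siysu ouzn
Hunk 7: at line 5 remove [ftb] add [jyb,pdlle,yoq] -> 16 lines: dzv bqy gup gkk vpz rxh jyb pdlle yoq yjdee wfb sxr sqti brni siysu ouzn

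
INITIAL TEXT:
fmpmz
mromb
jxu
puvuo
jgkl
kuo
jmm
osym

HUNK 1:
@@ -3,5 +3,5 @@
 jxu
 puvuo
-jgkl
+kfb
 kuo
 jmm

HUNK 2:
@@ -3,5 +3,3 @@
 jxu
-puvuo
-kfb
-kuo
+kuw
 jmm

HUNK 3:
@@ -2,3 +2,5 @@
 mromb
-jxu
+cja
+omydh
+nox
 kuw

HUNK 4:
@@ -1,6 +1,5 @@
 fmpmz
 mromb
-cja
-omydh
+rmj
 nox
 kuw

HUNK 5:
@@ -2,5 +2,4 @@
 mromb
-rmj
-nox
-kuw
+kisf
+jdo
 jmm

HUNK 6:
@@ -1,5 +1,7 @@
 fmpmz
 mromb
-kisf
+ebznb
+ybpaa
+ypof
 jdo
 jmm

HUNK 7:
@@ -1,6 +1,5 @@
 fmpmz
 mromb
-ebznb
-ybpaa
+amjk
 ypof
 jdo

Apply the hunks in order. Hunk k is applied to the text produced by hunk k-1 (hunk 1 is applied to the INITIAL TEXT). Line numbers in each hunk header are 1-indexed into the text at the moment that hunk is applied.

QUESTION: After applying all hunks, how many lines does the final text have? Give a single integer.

Hunk 1: at line 3 remove [jgkl] add [kfb] -> 8 lines: fmpmz mromb jxu puvuo kfb kuo jmm osym
Hunk 2: at line 3 remove [puvuo,kfb,kuo] add [kuw] -> 6 lines: fmpmz mromb jxu kuw jmm osym
Hunk 3: at line 2 remove [jxu] add [cja,omydh,nox] -> 8 lines: fmpmz mromb cja omydh nox kuw jmm osym
Hunk 4: at line 1 remove [cja,omydh] add [rmj] -> 7 lines: fmpmz mromb rmj nox kuw jmm osym
Hunk 5: at line 2 remove [rmj,nox,kuw] add [kisf,jdo] -> 6 lines: fmpmz mromb kisf jdo jmm osym
Hunk 6: at line 1 remove [kisf] add [ebznb,ybpaa,ypof] -> 8 lines: fmpmz mromb ebznb ybpaa ypof jdo jmm osym
Hunk 7: at line 1 remove [ebznb,ybpaa] add [amjk] -> 7 lines: fmpmz mromb amjk ypof jdo jmm osym
Final line count: 7

Answer: 7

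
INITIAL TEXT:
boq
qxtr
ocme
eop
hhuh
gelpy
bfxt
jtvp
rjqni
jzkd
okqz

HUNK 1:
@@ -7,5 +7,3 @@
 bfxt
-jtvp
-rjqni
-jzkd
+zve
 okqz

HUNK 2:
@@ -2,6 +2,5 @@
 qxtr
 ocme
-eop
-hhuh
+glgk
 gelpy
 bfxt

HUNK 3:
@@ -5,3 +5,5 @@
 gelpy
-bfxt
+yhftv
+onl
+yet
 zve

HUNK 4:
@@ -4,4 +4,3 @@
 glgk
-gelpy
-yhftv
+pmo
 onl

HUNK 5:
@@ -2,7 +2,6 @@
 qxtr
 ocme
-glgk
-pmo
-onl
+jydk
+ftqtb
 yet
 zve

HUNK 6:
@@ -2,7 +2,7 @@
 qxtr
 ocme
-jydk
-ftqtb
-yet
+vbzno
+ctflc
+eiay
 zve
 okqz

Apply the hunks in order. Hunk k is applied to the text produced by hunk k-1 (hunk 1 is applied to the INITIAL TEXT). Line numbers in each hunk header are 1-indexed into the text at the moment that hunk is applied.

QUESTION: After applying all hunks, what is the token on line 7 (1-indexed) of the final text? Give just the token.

Hunk 1: at line 7 remove [jtvp,rjqni,jzkd] add [zve] -> 9 lines: boq qxtr ocme eop hhuh gelpy bfxt zve okqz
Hunk 2: at line 2 remove [eop,hhuh] add [glgk] -> 8 lines: boq qxtr ocme glgk gelpy bfxt zve okqz
Hunk 3: at line 5 remove [bfxt] add [yhftv,onl,yet] -> 10 lines: boq qxtr ocme glgk gelpy yhftv onl yet zve okqz
Hunk 4: at line 4 remove [gelpy,yhftv] add [pmo] -> 9 lines: boq qxtr ocme glgk pmo onl yet zve okqz
Hunk 5: at line 2 remove [glgk,pmo,onl] add [jydk,ftqtb] -> 8 lines: boq qxtr ocme jydk ftqtb yet zve okqz
Hunk 6: at line 2 remove [jydk,ftqtb,yet] add [vbzno,ctflc,eiay] -> 8 lines: boq qxtr ocme vbzno ctflc eiay zve okqz
Final line 7: zve

Answer: zve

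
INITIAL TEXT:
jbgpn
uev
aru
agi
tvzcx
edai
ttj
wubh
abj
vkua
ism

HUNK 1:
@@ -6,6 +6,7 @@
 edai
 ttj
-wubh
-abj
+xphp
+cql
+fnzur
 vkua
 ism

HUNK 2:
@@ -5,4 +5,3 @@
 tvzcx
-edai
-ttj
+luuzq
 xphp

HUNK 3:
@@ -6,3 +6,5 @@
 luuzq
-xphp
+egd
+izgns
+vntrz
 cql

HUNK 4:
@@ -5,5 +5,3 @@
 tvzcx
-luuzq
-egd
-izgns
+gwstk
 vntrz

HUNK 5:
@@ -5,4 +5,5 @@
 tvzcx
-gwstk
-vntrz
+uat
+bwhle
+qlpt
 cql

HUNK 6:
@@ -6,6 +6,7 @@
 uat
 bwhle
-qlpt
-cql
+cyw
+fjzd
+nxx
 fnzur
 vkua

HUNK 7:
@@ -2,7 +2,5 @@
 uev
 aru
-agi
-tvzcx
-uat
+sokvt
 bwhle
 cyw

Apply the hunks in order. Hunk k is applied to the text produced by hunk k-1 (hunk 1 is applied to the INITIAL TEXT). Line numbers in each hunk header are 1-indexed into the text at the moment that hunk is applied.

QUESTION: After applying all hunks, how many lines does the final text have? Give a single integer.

Answer: 11

Derivation:
Hunk 1: at line 6 remove [wubh,abj] add [xphp,cql,fnzur] -> 12 lines: jbgpn uev aru agi tvzcx edai ttj xphp cql fnzur vkua ism
Hunk 2: at line 5 remove [edai,ttj] add [luuzq] -> 11 lines: jbgpn uev aru agi tvzcx luuzq xphp cql fnzur vkua ism
Hunk 3: at line 6 remove [xphp] add [egd,izgns,vntrz] -> 13 lines: jbgpn uev aru agi tvzcx luuzq egd izgns vntrz cql fnzur vkua ism
Hunk 4: at line 5 remove [luuzq,egd,izgns] add [gwstk] -> 11 lines: jbgpn uev aru agi tvzcx gwstk vntrz cql fnzur vkua ism
Hunk 5: at line 5 remove [gwstk,vntrz] add [uat,bwhle,qlpt] -> 12 lines: jbgpn uev aru agi tvzcx uat bwhle qlpt cql fnzur vkua ism
Hunk 6: at line 6 remove [qlpt,cql] add [cyw,fjzd,nxx] -> 13 lines: jbgpn uev aru agi tvzcx uat bwhle cyw fjzd nxx fnzur vkua ism
Hunk 7: at line 2 remove [agi,tvzcx,uat] add [sokvt] -> 11 lines: jbgpn uev aru sokvt bwhle cyw fjzd nxx fnzur vkua ism
Final line count: 11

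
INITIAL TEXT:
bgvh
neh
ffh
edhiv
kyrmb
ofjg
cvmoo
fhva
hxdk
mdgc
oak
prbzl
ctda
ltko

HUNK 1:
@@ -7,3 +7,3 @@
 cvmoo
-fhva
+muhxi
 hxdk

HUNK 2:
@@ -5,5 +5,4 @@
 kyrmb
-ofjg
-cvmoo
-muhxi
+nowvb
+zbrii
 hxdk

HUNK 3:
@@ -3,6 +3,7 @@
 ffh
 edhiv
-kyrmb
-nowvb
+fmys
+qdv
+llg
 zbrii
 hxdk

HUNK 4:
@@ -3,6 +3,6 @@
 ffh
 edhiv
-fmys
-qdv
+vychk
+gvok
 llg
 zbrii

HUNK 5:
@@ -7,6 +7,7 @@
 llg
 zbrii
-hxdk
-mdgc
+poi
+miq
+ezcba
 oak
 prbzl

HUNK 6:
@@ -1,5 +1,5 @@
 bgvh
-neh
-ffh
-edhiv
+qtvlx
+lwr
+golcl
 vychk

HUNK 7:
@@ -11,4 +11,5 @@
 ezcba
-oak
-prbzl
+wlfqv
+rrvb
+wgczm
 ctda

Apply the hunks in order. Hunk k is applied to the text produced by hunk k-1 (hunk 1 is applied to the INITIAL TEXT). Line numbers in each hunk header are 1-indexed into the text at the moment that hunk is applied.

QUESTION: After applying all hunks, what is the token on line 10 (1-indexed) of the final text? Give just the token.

Answer: miq

Derivation:
Hunk 1: at line 7 remove [fhva] add [muhxi] -> 14 lines: bgvh neh ffh edhiv kyrmb ofjg cvmoo muhxi hxdk mdgc oak prbzl ctda ltko
Hunk 2: at line 5 remove [ofjg,cvmoo,muhxi] add [nowvb,zbrii] -> 13 lines: bgvh neh ffh edhiv kyrmb nowvb zbrii hxdk mdgc oak prbzl ctda ltko
Hunk 3: at line 3 remove [kyrmb,nowvb] add [fmys,qdv,llg] -> 14 lines: bgvh neh ffh edhiv fmys qdv llg zbrii hxdk mdgc oak prbzl ctda ltko
Hunk 4: at line 3 remove [fmys,qdv] add [vychk,gvok] -> 14 lines: bgvh neh ffh edhiv vychk gvok llg zbrii hxdk mdgc oak prbzl ctda ltko
Hunk 5: at line 7 remove [hxdk,mdgc] add [poi,miq,ezcba] -> 15 lines: bgvh neh ffh edhiv vychk gvok llg zbrii poi miq ezcba oak prbzl ctda ltko
Hunk 6: at line 1 remove [neh,ffh,edhiv] add [qtvlx,lwr,golcl] -> 15 lines: bgvh qtvlx lwr golcl vychk gvok llg zbrii poi miq ezcba oak prbzl ctda ltko
Hunk 7: at line 11 remove [oak,prbzl] add [wlfqv,rrvb,wgczm] -> 16 lines: bgvh qtvlx lwr golcl vychk gvok llg zbrii poi miq ezcba wlfqv rrvb wgczm ctda ltko
Final line 10: miq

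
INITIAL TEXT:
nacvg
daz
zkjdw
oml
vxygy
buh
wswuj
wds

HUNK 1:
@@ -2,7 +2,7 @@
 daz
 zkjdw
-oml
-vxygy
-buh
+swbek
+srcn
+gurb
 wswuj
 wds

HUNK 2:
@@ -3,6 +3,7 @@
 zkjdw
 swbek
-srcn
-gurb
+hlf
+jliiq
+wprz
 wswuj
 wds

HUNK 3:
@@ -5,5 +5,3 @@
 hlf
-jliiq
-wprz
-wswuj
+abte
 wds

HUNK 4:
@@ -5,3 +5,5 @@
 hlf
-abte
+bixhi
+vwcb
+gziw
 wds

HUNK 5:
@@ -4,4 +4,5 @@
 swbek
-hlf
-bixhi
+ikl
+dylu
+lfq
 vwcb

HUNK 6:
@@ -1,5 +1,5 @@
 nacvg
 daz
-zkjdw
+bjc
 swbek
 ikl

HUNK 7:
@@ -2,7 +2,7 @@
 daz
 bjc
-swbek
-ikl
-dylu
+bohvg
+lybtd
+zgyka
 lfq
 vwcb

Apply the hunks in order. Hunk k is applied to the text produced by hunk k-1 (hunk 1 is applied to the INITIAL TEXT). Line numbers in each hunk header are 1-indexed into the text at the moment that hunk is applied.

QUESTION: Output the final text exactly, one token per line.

Hunk 1: at line 2 remove [oml,vxygy,buh] add [swbek,srcn,gurb] -> 8 lines: nacvg daz zkjdw swbek srcn gurb wswuj wds
Hunk 2: at line 3 remove [srcn,gurb] add [hlf,jliiq,wprz] -> 9 lines: nacvg daz zkjdw swbek hlf jliiq wprz wswuj wds
Hunk 3: at line 5 remove [jliiq,wprz,wswuj] add [abte] -> 7 lines: nacvg daz zkjdw swbek hlf abte wds
Hunk 4: at line 5 remove [abte] add [bixhi,vwcb,gziw] -> 9 lines: nacvg daz zkjdw swbek hlf bixhi vwcb gziw wds
Hunk 5: at line 4 remove [hlf,bixhi] add [ikl,dylu,lfq] -> 10 lines: nacvg daz zkjdw swbek ikl dylu lfq vwcb gziw wds
Hunk 6: at line 1 remove [zkjdw] add [bjc] -> 10 lines: nacvg daz bjc swbek ikl dylu lfq vwcb gziw wds
Hunk 7: at line 2 remove [swbek,ikl,dylu] add [bohvg,lybtd,zgyka] -> 10 lines: nacvg daz bjc bohvg lybtd zgyka lfq vwcb gziw wds

Answer: nacvg
daz
bjc
bohvg
lybtd
zgyka
lfq
vwcb
gziw
wds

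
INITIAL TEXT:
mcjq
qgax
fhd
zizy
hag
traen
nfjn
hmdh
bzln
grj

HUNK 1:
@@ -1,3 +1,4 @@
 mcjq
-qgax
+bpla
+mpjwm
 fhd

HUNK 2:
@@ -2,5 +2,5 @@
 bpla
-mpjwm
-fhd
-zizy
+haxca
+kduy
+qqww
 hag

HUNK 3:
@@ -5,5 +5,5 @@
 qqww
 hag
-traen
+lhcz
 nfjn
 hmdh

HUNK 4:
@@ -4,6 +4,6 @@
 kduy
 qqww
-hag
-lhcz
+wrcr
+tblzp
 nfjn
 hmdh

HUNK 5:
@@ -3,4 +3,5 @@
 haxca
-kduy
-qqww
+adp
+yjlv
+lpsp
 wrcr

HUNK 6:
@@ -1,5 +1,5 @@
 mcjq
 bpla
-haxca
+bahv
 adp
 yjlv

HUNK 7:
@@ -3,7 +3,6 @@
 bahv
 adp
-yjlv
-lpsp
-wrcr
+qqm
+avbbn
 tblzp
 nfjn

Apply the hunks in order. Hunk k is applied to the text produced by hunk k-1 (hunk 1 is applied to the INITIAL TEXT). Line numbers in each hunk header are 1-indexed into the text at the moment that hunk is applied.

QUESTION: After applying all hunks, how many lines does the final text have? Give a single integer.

Answer: 11

Derivation:
Hunk 1: at line 1 remove [qgax] add [bpla,mpjwm] -> 11 lines: mcjq bpla mpjwm fhd zizy hag traen nfjn hmdh bzln grj
Hunk 2: at line 2 remove [mpjwm,fhd,zizy] add [haxca,kduy,qqww] -> 11 lines: mcjq bpla haxca kduy qqww hag traen nfjn hmdh bzln grj
Hunk 3: at line 5 remove [traen] add [lhcz] -> 11 lines: mcjq bpla haxca kduy qqww hag lhcz nfjn hmdh bzln grj
Hunk 4: at line 4 remove [hag,lhcz] add [wrcr,tblzp] -> 11 lines: mcjq bpla haxca kduy qqww wrcr tblzp nfjn hmdh bzln grj
Hunk 5: at line 3 remove [kduy,qqww] add [adp,yjlv,lpsp] -> 12 lines: mcjq bpla haxca adp yjlv lpsp wrcr tblzp nfjn hmdh bzln grj
Hunk 6: at line 1 remove [haxca] add [bahv] -> 12 lines: mcjq bpla bahv adp yjlv lpsp wrcr tblzp nfjn hmdh bzln grj
Hunk 7: at line 3 remove [yjlv,lpsp,wrcr] add [qqm,avbbn] -> 11 lines: mcjq bpla bahv adp qqm avbbn tblzp nfjn hmdh bzln grj
Final line count: 11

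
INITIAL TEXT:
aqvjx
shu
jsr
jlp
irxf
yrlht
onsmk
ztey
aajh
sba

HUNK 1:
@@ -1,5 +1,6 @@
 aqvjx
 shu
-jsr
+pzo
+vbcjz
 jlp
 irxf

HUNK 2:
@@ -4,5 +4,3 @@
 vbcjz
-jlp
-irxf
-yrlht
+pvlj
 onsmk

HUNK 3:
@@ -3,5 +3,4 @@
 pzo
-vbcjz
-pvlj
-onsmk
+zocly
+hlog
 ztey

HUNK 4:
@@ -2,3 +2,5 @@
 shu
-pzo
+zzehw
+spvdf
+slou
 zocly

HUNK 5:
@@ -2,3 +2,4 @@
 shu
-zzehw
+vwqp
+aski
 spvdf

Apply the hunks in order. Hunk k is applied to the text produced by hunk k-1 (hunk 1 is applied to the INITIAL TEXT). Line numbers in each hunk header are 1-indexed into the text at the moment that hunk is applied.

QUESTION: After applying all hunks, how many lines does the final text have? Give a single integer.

Hunk 1: at line 1 remove [jsr] add [pzo,vbcjz] -> 11 lines: aqvjx shu pzo vbcjz jlp irxf yrlht onsmk ztey aajh sba
Hunk 2: at line 4 remove [jlp,irxf,yrlht] add [pvlj] -> 9 lines: aqvjx shu pzo vbcjz pvlj onsmk ztey aajh sba
Hunk 3: at line 3 remove [vbcjz,pvlj,onsmk] add [zocly,hlog] -> 8 lines: aqvjx shu pzo zocly hlog ztey aajh sba
Hunk 4: at line 2 remove [pzo] add [zzehw,spvdf,slou] -> 10 lines: aqvjx shu zzehw spvdf slou zocly hlog ztey aajh sba
Hunk 5: at line 2 remove [zzehw] add [vwqp,aski] -> 11 lines: aqvjx shu vwqp aski spvdf slou zocly hlog ztey aajh sba
Final line count: 11

Answer: 11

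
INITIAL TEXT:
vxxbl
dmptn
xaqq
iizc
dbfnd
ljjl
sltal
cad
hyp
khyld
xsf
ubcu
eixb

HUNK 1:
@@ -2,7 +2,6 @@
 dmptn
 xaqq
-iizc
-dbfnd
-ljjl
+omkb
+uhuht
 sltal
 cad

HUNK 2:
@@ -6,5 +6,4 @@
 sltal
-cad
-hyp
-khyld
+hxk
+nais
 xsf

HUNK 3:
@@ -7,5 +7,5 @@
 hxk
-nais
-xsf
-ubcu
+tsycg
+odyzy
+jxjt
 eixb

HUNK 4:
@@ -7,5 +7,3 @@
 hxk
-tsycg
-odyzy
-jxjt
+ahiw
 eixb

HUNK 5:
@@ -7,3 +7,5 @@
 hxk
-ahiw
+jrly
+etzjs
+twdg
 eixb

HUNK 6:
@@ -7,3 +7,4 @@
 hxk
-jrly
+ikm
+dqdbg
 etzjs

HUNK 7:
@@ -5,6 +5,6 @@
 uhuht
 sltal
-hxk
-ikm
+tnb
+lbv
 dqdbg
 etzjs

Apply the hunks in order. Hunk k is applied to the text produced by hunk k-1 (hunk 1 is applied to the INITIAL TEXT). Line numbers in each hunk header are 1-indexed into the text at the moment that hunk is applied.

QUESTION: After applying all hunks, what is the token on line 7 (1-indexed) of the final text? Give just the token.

Hunk 1: at line 2 remove [iizc,dbfnd,ljjl] add [omkb,uhuht] -> 12 lines: vxxbl dmptn xaqq omkb uhuht sltal cad hyp khyld xsf ubcu eixb
Hunk 2: at line 6 remove [cad,hyp,khyld] add [hxk,nais] -> 11 lines: vxxbl dmptn xaqq omkb uhuht sltal hxk nais xsf ubcu eixb
Hunk 3: at line 7 remove [nais,xsf,ubcu] add [tsycg,odyzy,jxjt] -> 11 lines: vxxbl dmptn xaqq omkb uhuht sltal hxk tsycg odyzy jxjt eixb
Hunk 4: at line 7 remove [tsycg,odyzy,jxjt] add [ahiw] -> 9 lines: vxxbl dmptn xaqq omkb uhuht sltal hxk ahiw eixb
Hunk 5: at line 7 remove [ahiw] add [jrly,etzjs,twdg] -> 11 lines: vxxbl dmptn xaqq omkb uhuht sltal hxk jrly etzjs twdg eixb
Hunk 6: at line 7 remove [jrly] add [ikm,dqdbg] -> 12 lines: vxxbl dmptn xaqq omkb uhuht sltal hxk ikm dqdbg etzjs twdg eixb
Hunk 7: at line 5 remove [hxk,ikm] add [tnb,lbv] -> 12 lines: vxxbl dmptn xaqq omkb uhuht sltal tnb lbv dqdbg etzjs twdg eixb
Final line 7: tnb

Answer: tnb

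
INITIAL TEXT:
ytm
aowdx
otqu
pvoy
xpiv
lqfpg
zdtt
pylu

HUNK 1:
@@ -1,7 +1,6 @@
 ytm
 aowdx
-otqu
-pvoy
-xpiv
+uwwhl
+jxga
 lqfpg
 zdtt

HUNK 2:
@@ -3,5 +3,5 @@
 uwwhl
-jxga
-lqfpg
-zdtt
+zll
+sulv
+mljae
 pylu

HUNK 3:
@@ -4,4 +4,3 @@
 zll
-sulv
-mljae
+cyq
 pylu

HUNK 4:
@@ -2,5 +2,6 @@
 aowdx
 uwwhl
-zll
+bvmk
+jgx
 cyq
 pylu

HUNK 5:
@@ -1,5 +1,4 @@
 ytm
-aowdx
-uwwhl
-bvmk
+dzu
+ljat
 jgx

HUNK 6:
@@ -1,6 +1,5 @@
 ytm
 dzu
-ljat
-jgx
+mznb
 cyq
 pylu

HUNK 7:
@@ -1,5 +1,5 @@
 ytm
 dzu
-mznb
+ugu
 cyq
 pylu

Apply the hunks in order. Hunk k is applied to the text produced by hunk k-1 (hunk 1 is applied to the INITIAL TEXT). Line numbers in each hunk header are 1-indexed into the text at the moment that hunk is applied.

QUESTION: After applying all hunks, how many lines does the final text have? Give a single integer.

Answer: 5

Derivation:
Hunk 1: at line 1 remove [otqu,pvoy,xpiv] add [uwwhl,jxga] -> 7 lines: ytm aowdx uwwhl jxga lqfpg zdtt pylu
Hunk 2: at line 3 remove [jxga,lqfpg,zdtt] add [zll,sulv,mljae] -> 7 lines: ytm aowdx uwwhl zll sulv mljae pylu
Hunk 3: at line 4 remove [sulv,mljae] add [cyq] -> 6 lines: ytm aowdx uwwhl zll cyq pylu
Hunk 4: at line 2 remove [zll] add [bvmk,jgx] -> 7 lines: ytm aowdx uwwhl bvmk jgx cyq pylu
Hunk 5: at line 1 remove [aowdx,uwwhl,bvmk] add [dzu,ljat] -> 6 lines: ytm dzu ljat jgx cyq pylu
Hunk 6: at line 1 remove [ljat,jgx] add [mznb] -> 5 lines: ytm dzu mznb cyq pylu
Hunk 7: at line 1 remove [mznb] add [ugu] -> 5 lines: ytm dzu ugu cyq pylu
Final line count: 5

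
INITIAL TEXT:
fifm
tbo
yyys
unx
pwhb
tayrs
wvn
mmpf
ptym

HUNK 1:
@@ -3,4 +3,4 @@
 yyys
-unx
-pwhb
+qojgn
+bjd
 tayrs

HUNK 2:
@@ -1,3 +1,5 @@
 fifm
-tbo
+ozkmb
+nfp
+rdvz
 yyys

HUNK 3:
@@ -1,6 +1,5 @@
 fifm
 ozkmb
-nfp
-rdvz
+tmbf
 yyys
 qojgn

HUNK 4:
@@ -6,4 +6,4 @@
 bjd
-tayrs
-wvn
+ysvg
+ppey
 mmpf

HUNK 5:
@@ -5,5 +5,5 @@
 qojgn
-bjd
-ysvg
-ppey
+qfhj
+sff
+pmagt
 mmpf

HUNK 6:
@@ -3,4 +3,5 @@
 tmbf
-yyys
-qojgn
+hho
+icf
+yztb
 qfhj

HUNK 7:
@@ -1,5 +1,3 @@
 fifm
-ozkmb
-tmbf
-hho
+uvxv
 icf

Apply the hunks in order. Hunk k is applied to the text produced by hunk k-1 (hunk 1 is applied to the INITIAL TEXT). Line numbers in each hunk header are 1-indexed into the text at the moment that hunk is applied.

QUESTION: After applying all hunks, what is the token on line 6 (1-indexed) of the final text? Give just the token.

Hunk 1: at line 3 remove [unx,pwhb] add [qojgn,bjd] -> 9 lines: fifm tbo yyys qojgn bjd tayrs wvn mmpf ptym
Hunk 2: at line 1 remove [tbo] add [ozkmb,nfp,rdvz] -> 11 lines: fifm ozkmb nfp rdvz yyys qojgn bjd tayrs wvn mmpf ptym
Hunk 3: at line 1 remove [nfp,rdvz] add [tmbf] -> 10 lines: fifm ozkmb tmbf yyys qojgn bjd tayrs wvn mmpf ptym
Hunk 4: at line 6 remove [tayrs,wvn] add [ysvg,ppey] -> 10 lines: fifm ozkmb tmbf yyys qojgn bjd ysvg ppey mmpf ptym
Hunk 5: at line 5 remove [bjd,ysvg,ppey] add [qfhj,sff,pmagt] -> 10 lines: fifm ozkmb tmbf yyys qojgn qfhj sff pmagt mmpf ptym
Hunk 6: at line 3 remove [yyys,qojgn] add [hho,icf,yztb] -> 11 lines: fifm ozkmb tmbf hho icf yztb qfhj sff pmagt mmpf ptym
Hunk 7: at line 1 remove [ozkmb,tmbf,hho] add [uvxv] -> 9 lines: fifm uvxv icf yztb qfhj sff pmagt mmpf ptym
Final line 6: sff

Answer: sff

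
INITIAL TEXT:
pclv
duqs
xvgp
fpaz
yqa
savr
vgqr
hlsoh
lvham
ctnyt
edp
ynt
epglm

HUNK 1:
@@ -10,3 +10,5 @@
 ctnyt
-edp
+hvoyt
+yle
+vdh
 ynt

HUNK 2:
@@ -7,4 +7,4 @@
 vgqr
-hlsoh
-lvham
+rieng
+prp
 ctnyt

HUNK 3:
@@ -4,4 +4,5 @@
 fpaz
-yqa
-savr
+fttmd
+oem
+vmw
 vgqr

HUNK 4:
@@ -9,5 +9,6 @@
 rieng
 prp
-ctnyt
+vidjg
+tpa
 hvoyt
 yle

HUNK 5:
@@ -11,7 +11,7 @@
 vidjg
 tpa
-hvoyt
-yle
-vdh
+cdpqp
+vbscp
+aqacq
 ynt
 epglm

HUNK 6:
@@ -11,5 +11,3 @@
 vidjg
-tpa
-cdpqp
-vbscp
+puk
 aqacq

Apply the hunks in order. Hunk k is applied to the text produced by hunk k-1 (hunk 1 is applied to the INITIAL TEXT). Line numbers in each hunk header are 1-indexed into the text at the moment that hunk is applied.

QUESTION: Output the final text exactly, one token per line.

Hunk 1: at line 10 remove [edp] add [hvoyt,yle,vdh] -> 15 lines: pclv duqs xvgp fpaz yqa savr vgqr hlsoh lvham ctnyt hvoyt yle vdh ynt epglm
Hunk 2: at line 7 remove [hlsoh,lvham] add [rieng,prp] -> 15 lines: pclv duqs xvgp fpaz yqa savr vgqr rieng prp ctnyt hvoyt yle vdh ynt epglm
Hunk 3: at line 4 remove [yqa,savr] add [fttmd,oem,vmw] -> 16 lines: pclv duqs xvgp fpaz fttmd oem vmw vgqr rieng prp ctnyt hvoyt yle vdh ynt epglm
Hunk 4: at line 9 remove [ctnyt] add [vidjg,tpa] -> 17 lines: pclv duqs xvgp fpaz fttmd oem vmw vgqr rieng prp vidjg tpa hvoyt yle vdh ynt epglm
Hunk 5: at line 11 remove [hvoyt,yle,vdh] add [cdpqp,vbscp,aqacq] -> 17 lines: pclv duqs xvgp fpaz fttmd oem vmw vgqr rieng prp vidjg tpa cdpqp vbscp aqacq ynt epglm
Hunk 6: at line 11 remove [tpa,cdpqp,vbscp] add [puk] -> 15 lines: pclv duqs xvgp fpaz fttmd oem vmw vgqr rieng prp vidjg puk aqacq ynt epglm

Answer: pclv
duqs
xvgp
fpaz
fttmd
oem
vmw
vgqr
rieng
prp
vidjg
puk
aqacq
ynt
epglm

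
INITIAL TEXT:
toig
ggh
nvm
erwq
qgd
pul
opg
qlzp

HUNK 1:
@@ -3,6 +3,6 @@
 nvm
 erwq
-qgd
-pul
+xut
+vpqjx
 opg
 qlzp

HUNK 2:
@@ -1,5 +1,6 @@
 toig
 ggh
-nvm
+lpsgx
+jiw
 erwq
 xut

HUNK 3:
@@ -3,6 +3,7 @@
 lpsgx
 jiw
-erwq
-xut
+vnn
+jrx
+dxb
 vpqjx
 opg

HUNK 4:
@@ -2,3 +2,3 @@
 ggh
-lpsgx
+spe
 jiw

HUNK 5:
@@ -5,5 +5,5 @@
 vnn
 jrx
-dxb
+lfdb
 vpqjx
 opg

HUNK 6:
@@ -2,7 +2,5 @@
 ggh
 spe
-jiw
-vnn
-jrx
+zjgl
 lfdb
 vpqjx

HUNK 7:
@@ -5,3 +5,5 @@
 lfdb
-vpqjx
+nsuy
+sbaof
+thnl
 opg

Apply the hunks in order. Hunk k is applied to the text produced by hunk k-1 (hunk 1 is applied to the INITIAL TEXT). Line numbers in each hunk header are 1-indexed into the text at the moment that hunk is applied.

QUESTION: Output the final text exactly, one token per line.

Hunk 1: at line 3 remove [qgd,pul] add [xut,vpqjx] -> 8 lines: toig ggh nvm erwq xut vpqjx opg qlzp
Hunk 2: at line 1 remove [nvm] add [lpsgx,jiw] -> 9 lines: toig ggh lpsgx jiw erwq xut vpqjx opg qlzp
Hunk 3: at line 3 remove [erwq,xut] add [vnn,jrx,dxb] -> 10 lines: toig ggh lpsgx jiw vnn jrx dxb vpqjx opg qlzp
Hunk 4: at line 2 remove [lpsgx] add [spe] -> 10 lines: toig ggh spe jiw vnn jrx dxb vpqjx opg qlzp
Hunk 5: at line 5 remove [dxb] add [lfdb] -> 10 lines: toig ggh spe jiw vnn jrx lfdb vpqjx opg qlzp
Hunk 6: at line 2 remove [jiw,vnn,jrx] add [zjgl] -> 8 lines: toig ggh spe zjgl lfdb vpqjx opg qlzp
Hunk 7: at line 5 remove [vpqjx] add [nsuy,sbaof,thnl] -> 10 lines: toig ggh spe zjgl lfdb nsuy sbaof thnl opg qlzp

Answer: toig
ggh
spe
zjgl
lfdb
nsuy
sbaof
thnl
opg
qlzp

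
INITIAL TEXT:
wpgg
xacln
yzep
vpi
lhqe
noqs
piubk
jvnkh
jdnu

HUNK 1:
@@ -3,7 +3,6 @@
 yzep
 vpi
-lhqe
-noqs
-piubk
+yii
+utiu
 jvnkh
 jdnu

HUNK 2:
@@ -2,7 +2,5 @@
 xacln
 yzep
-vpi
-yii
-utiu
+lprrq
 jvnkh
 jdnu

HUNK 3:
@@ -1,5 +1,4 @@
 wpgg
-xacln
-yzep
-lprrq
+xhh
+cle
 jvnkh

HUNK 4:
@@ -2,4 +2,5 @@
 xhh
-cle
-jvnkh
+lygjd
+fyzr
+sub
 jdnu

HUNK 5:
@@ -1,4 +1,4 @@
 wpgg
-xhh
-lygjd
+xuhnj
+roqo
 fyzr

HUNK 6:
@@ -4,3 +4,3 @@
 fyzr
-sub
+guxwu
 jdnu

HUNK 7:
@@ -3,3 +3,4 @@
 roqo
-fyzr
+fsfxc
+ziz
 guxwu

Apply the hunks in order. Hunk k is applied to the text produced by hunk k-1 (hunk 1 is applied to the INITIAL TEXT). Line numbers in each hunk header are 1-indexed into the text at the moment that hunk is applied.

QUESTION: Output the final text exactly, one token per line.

Answer: wpgg
xuhnj
roqo
fsfxc
ziz
guxwu
jdnu

Derivation:
Hunk 1: at line 3 remove [lhqe,noqs,piubk] add [yii,utiu] -> 8 lines: wpgg xacln yzep vpi yii utiu jvnkh jdnu
Hunk 2: at line 2 remove [vpi,yii,utiu] add [lprrq] -> 6 lines: wpgg xacln yzep lprrq jvnkh jdnu
Hunk 3: at line 1 remove [xacln,yzep,lprrq] add [xhh,cle] -> 5 lines: wpgg xhh cle jvnkh jdnu
Hunk 4: at line 2 remove [cle,jvnkh] add [lygjd,fyzr,sub] -> 6 lines: wpgg xhh lygjd fyzr sub jdnu
Hunk 5: at line 1 remove [xhh,lygjd] add [xuhnj,roqo] -> 6 lines: wpgg xuhnj roqo fyzr sub jdnu
Hunk 6: at line 4 remove [sub] add [guxwu] -> 6 lines: wpgg xuhnj roqo fyzr guxwu jdnu
Hunk 7: at line 3 remove [fyzr] add [fsfxc,ziz] -> 7 lines: wpgg xuhnj roqo fsfxc ziz guxwu jdnu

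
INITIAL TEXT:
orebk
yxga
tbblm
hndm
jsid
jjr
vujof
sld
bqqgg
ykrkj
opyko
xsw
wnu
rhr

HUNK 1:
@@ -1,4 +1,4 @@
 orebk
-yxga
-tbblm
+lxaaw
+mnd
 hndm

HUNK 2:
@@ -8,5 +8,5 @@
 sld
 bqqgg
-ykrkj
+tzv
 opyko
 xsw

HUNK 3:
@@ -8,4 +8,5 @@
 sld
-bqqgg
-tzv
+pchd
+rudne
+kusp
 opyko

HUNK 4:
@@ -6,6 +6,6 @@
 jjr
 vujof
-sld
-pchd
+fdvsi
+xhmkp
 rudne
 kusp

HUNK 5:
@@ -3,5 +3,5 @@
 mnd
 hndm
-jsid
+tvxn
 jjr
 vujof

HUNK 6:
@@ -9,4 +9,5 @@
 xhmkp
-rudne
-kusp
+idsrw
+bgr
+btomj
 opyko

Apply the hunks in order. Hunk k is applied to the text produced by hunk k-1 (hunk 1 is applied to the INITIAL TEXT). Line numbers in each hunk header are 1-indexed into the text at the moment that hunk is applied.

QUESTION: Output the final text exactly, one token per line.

Hunk 1: at line 1 remove [yxga,tbblm] add [lxaaw,mnd] -> 14 lines: orebk lxaaw mnd hndm jsid jjr vujof sld bqqgg ykrkj opyko xsw wnu rhr
Hunk 2: at line 8 remove [ykrkj] add [tzv] -> 14 lines: orebk lxaaw mnd hndm jsid jjr vujof sld bqqgg tzv opyko xsw wnu rhr
Hunk 3: at line 8 remove [bqqgg,tzv] add [pchd,rudne,kusp] -> 15 lines: orebk lxaaw mnd hndm jsid jjr vujof sld pchd rudne kusp opyko xsw wnu rhr
Hunk 4: at line 6 remove [sld,pchd] add [fdvsi,xhmkp] -> 15 lines: orebk lxaaw mnd hndm jsid jjr vujof fdvsi xhmkp rudne kusp opyko xsw wnu rhr
Hunk 5: at line 3 remove [jsid] add [tvxn] -> 15 lines: orebk lxaaw mnd hndm tvxn jjr vujof fdvsi xhmkp rudne kusp opyko xsw wnu rhr
Hunk 6: at line 9 remove [rudne,kusp] add [idsrw,bgr,btomj] -> 16 lines: orebk lxaaw mnd hndm tvxn jjr vujof fdvsi xhmkp idsrw bgr btomj opyko xsw wnu rhr

Answer: orebk
lxaaw
mnd
hndm
tvxn
jjr
vujof
fdvsi
xhmkp
idsrw
bgr
btomj
opyko
xsw
wnu
rhr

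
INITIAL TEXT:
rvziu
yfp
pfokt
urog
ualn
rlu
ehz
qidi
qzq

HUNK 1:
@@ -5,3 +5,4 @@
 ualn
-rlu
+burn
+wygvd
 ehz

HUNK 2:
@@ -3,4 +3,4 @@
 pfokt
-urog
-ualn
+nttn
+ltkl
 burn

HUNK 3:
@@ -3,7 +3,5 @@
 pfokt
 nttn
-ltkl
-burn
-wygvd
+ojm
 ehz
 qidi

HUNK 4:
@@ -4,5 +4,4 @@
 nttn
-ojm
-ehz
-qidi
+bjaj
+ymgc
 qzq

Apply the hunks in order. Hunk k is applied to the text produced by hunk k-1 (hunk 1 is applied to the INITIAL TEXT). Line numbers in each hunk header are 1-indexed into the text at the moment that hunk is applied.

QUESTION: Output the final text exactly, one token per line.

Hunk 1: at line 5 remove [rlu] add [burn,wygvd] -> 10 lines: rvziu yfp pfokt urog ualn burn wygvd ehz qidi qzq
Hunk 2: at line 3 remove [urog,ualn] add [nttn,ltkl] -> 10 lines: rvziu yfp pfokt nttn ltkl burn wygvd ehz qidi qzq
Hunk 3: at line 3 remove [ltkl,burn,wygvd] add [ojm] -> 8 lines: rvziu yfp pfokt nttn ojm ehz qidi qzq
Hunk 4: at line 4 remove [ojm,ehz,qidi] add [bjaj,ymgc] -> 7 lines: rvziu yfp pfokt nttn bjaj ymgc qzq

Answer: rvziu
yfp
pfokt
nttn
bjaj
ymgc
qzq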